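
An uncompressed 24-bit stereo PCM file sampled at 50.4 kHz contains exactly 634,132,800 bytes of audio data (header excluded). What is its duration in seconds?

2,097 seconds

Byte rate = 50,400 × 3 × 2 = 302,400 bytes/s.
Duration = 634,132,800 / 302,400 = 2,097 s.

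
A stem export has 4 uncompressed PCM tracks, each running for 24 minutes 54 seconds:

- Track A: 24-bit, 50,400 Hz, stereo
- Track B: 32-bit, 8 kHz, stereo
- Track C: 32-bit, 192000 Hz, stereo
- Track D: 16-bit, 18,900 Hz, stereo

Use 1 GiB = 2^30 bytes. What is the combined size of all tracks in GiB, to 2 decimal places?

2.75 GiB

24 minutes 54 seconds = 1,494 s.
Track A: 50,400 × 1,494 × 3 × 2 = 451,785,600 bytes.
Track B: 8,000 × 1,494 × 4 × 2 = 95,616,000 bytes.
Track C: 192,000 × 1,494 × 4 × 2 = 2,294,784,000 bytes.
Track D: 18,900 × 1,494 × 2 × 2 = 112,946,400 bytes.
Total = 2,955,132,000 bytes = 2.75 GiB.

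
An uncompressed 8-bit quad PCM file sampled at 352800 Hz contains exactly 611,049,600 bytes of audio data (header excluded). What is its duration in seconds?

Byte rate = 352,800 × 1 × 4 = 1,411,200 bytes/s.
Duration = 611,049,600 / 1,411,200 = 433 s.

433 seconds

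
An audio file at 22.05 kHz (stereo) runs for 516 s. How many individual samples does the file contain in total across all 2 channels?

22,050 × 516 s × 2 ch = 22,755,600 samples.

22,755,600 samples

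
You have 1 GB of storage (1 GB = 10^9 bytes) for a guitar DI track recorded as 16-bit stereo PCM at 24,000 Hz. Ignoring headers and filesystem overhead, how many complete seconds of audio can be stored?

Uncompressed byte rate = 24,000 × 2 × 2 = 96,000 bytes/s.
Capacity = 1 × 1,000,000,000 = 1,000,000,000 bytes.
1,000,000,000 / 96,000 ≈ 10416.67 s → 10,416 seconds.

10,416 seconds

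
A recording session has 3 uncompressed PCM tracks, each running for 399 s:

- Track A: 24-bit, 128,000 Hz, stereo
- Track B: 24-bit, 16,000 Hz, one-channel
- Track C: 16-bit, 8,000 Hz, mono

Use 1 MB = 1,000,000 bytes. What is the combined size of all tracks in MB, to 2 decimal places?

Track A: 128,000 × 399 × 3 × 2 = 306,432,000 bytes.
Track B: 16,000 × 399 × 3 × 1 = 19,152,000 bytes.
Track C: 8,000 × 399 × 2 × 1 = 6,384,000 bytes.
Total = 331,968,000 bytes = 331.97 MB.

331.97 MB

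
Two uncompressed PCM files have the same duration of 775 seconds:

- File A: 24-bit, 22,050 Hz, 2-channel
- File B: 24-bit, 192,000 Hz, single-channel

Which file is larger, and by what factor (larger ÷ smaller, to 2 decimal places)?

File B, by a factor of 4.35

File A: 22,050 × 3 × 2 = 132,300 bytes/s.
File B: 192,000 × 3 × 1 = 576,000 bytes/s.
File B is larger; ratio = 446,400,000 / 102,532,500 = 4.35.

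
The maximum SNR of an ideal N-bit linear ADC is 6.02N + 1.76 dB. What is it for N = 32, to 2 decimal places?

6.02 × 32 + 1.76 = 194.40 dB.

194.40 dB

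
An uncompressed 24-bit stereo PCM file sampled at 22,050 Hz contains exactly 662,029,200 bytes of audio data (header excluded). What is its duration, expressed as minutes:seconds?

83:24

Byte rate = 22,050 × 3 × 2 = 132,300 bytes/s.
Duration = 662,029,200 / 132,300 = 5,004 s.
5,004 s = 83:24.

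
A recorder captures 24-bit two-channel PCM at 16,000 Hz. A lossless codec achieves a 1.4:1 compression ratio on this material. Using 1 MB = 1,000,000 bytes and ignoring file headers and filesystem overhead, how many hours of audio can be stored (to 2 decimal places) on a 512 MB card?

Uncompressed byte rate = 16,000 × 3 × 2 = 96,000 bytes/s.
After 1.4:1 compression, effective rate ≈ 68571.43 bytes/s.
Capacity = 512 × 1,000,000 = 512,000,000 bytes.
512,000,000 / effective rate ≈ 7466.67 s → 2.07 hours.

2.07 hours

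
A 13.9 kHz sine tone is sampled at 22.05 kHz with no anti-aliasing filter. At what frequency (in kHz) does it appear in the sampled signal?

8.15 kHz

Nyquist = 22,050/2 = 11,025 Hz; 13,900 Hz exceeds it.
Alias = |13,900 − 1×22,050| = |13,900 − 22,050| = 8,150 Hz = 8.15 kHz.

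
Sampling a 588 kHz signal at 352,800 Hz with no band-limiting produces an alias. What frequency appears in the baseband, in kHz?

117.6 kHz

Nyquist = 352,800/2 = 176,400 Hz; 588,000 Hz exceeds it.
Alias = |588,000 − 2×352,800| = |588,000 − 705,600| = 117,600 Hz = 117.6 kHz.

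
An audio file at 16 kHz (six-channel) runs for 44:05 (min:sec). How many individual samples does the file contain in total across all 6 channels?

253,920,000 samples

44:05 (min:sec) = 2,645 s.
16,000 × 2,645 s × 6 ch = 253,920,000 samples.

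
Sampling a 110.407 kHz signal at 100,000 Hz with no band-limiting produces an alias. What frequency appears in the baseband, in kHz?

Nyquist = 100,000/2 = 50,000 Hz; 110,407 Hz exceeds it.
Alias = |110,407 − 1×100,000| = |110,407 − 100,000| = 10,407 Hz = 10.407 kHz.

10.407 kHz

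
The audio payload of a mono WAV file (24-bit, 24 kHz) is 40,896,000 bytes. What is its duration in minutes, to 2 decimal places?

Byte rate = 24,000 × 3 × 1 = 72,000 bytes/s.
Duration = 40,896,000 / 72,000 = 568 s.
568 s / 60 = 9.47 minutes.

9.47 minutes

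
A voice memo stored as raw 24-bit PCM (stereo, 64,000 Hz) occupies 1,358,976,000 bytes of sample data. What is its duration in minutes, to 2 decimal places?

58.98 minutes

Byte rate = 64,000 × 3 × 2 = 384,000 bytes/s.
Duration = 1,358,976,000 / 384,000 = 3,539 s.
3,539 s / 60 = 58.98 minutes.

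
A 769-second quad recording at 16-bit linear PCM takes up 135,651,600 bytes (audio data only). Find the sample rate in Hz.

22,050 Hz

Bytes = sample_rate × seconds × bytes_per_sample × channels.
sample_rate = 135,651,600 / (769 × 2 × 4) = 135,651,600 / 6,152 = 22,050 Hz.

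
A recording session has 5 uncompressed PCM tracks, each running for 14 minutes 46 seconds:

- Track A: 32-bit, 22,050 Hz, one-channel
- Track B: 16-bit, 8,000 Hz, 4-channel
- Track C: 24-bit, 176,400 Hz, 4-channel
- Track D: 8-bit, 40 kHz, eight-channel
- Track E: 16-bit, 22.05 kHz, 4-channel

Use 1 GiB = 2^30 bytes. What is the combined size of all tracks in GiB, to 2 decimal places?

2.28 GiB

14 minutes 46 seconds = 886 s.
Track A: 22,050 × 886 × 4 × 1 = 78,145,200 bytes.
Track B: 8,000 × 886 × 2 × 4 = 56,704,000 bytes.
Track C: 176,400 × 886 × 3 × 4 = 1,875,484,800 bytes.
Track D: 40,000 × 886 × 1 × 8 = 283,520,000 bytes.
Track E: 22,050 × 886 × 2 × 4 = 156,290,400 bytes.
Total = 2,450,144,400 bytes = 2.28 GiB.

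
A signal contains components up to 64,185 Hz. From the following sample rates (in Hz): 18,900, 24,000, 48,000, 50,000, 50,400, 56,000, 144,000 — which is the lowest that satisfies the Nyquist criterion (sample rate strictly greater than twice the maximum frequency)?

Need sample rate > 2 × 64,185 = 128,370 Hz.
Lowest listed rate above 128,370 Hz is 144,000 Hz.

144,000 Hz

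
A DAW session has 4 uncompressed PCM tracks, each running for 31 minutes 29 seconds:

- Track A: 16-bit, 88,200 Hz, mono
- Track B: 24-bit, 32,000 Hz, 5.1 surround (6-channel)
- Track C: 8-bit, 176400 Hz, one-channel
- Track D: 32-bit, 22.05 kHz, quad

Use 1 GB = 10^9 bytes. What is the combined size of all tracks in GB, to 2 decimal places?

31 minutes 29 seconds = 1,889 s.
Track A: 88,200 × 1,889 × 2 × 1 = 333,219,600 bytes.
Track B: 32,000 × 1,889 × 3 × 6 = 1,088,064,000 bytes.
Track C: 176,400 × 1,889 × 1 × 1 = 333,219,600 bytes.
Track D: 22,050 × 1,889 × 4 × 4 = 666,439,200 bytes.
Total = 2,420,942,400 bytes = 2.42 GB.

2.42 GB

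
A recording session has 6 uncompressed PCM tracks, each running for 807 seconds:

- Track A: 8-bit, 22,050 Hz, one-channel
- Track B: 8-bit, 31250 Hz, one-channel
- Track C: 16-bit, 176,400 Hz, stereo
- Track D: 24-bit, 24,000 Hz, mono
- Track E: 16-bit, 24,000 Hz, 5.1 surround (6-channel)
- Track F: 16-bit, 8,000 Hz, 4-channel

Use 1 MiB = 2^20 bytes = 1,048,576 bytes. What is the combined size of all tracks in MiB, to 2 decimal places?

Track A: 22,050 × 807 × 1 × 1 = 17,794,350 bytes.
Track B: 31,250 × 807 × 1 × 1 = 25,218,750 bytes.
Track C: 176,400 × 807 × 2 × 2 = 569,419,200 bytes.
Track D: 24,000 × 807 × 3 × 1 = 58,104,000 bytes.
Track E: 24,000 × 807 × 2 × 6 = 232,416,000 bytes.
Track F: 8,000 × 807 × 2 × 4 = 51,648,000 bytes.
Total = 954,600,300 bytes = 910.38 MiB.

910.38 MiB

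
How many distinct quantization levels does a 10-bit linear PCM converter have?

2^10 = 1,024.

1,024 levels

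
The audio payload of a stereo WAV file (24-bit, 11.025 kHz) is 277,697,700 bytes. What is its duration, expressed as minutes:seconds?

69:58

Byte rate = 11,025 × 3 × 2 = 66,150 bytes/s.
Duration = 277,697,700 / 66,150 = 4,198 s.
4,198 s = 69:58.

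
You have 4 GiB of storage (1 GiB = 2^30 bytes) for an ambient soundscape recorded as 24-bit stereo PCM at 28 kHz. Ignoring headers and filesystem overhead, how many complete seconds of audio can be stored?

Uncompressed byte rate = 28,000 × 3 × 2 = 168,000 bytes/s.
Capacity = 4 × 1,073,741,824 = 4,294,967,296 bytes.
4,294,967,296 / 168,000 ≈ 25565.28 s → 25,565 seconds.

25,565 seconds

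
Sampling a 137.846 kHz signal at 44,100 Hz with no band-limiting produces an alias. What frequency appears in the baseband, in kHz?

5.546 kHz

Nyquist = 44,100/2 = 22,050 Hz; 137,846 Hz exceeds it.
Alias = |137,846 − 3×44,100| = |137,846 − 132,300| = 5,546 Hz = 5.546 kHz.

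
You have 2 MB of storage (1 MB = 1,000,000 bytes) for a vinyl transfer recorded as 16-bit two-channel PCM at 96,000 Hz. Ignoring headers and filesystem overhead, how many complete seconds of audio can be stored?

5 seconds

Uncompressed byte rate = 96,000 × 2 × 2 = 384,000 bytes/s.
Capacity = 2 × 1,000,000 = 2,000,000 bytes.
2,000,000 / 384,000 ≈ 5.21 s → 5 seconds.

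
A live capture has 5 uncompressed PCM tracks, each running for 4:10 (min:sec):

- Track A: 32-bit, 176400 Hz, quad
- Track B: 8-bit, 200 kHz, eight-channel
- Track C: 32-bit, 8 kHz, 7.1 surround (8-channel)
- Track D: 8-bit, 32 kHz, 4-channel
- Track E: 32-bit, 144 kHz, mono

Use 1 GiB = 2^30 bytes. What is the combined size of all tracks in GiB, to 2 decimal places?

1.25 GiB

4:10 (min:sec) = 250 s.
Track A: 176,400 × 250 × 4 × 4 = 705,600,000 bytes.
Track B: 200,000 × 250 × 1 × 8 = 400,000,000 bytes.
Track C: 8,000 × 250 × 4 × 8 = 64,000,000 bytes.
Track D: 32,000 × 250 × 1 × 4 = 32,000,000 bytes.
Track E: 144,000 × 250 × 4 × 1 = 144,000,000 bytes.
Total = 1,345,600,000 bytes = 1.25 GiB.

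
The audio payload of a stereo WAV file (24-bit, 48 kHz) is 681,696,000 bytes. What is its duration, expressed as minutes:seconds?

39:27

Byte rate = 48,000 × 3 × 2 = 288,000 bytes/s.
Duration = 681,696,000 / 288,000 = 2,367 s.
2,367 s = 39:27.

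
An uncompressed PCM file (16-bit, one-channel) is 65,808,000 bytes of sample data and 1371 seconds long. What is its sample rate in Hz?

24,000 Hz

Bytes = sample_rate × seconds × bytes_per_sample × channels.
sample_rate = 65,808,000 / (1,371 × 2 × 1) = 65,808,000 / 2,742 = 24,000 Hz.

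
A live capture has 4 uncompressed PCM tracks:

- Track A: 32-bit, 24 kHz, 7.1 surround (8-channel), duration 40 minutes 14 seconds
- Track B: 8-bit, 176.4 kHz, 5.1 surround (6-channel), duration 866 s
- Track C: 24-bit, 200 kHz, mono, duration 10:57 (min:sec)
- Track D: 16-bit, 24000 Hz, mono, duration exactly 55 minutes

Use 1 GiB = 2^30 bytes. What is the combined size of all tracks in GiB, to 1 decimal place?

Track A: 40 minutes 14 seconds = 2,414 s; 24,000 × 2,414 × 4 × 8 = 1,853,952,000 bytes.
Track B: 176,400 × 866 × 1 × 6 = 916,574,400 bytes.
Track C: 10:57 (min:sec) = 657 s; 200,000 × 657 × 3 × 1 = 394,200,000 bytes.
Track D: exactly 55 minutes = 3,300 s; 24,000 × 3,300 × 2 × 1 = 158,400,000 bytes.
Total = 3,323,126,400 bytes = 3.1 GiB.

3.1 GiB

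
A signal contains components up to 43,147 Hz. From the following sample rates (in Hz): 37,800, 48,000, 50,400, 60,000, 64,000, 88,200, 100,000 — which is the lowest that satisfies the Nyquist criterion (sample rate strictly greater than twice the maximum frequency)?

88,200 Hz

Need sample rate > 2 × 43,147 = 86,294 Hz.
Lowest listed rate above 86,294 Hz is 88,200 Hz.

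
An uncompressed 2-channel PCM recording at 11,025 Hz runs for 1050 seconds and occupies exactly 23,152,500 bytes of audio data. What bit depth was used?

8 bits

Bytes per sample = 23,152,500 / (11,025 × 1,050 × 2) = 23,152,500 / 23,152,500 = 1.
Bit depth = 1 × 8 = 8 bits.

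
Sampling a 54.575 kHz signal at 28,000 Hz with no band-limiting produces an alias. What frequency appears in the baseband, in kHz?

1.425 kHz

Nyquist = 28,000/2 = 14,000 Hz; 54,575 Hz exceeds it.
Alias = |54,575 − 2×28,000| = |54,575 − 56,000| = 1,425 Hz = 1.425 kHz.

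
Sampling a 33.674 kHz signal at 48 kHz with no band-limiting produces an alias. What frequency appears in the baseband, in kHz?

14.326 kHz

Nyquist = 48,000/2 = 24,000 Hz; 33,674 Hz exceeds it.
Alias = |33,674 − 1×48,000| = |33,674 − 48,000| = 14,326 Hz = 14.326 kHz.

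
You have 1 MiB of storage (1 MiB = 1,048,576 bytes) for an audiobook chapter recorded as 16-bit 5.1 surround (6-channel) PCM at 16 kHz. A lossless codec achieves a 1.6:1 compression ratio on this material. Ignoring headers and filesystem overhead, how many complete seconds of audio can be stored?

Uncompressed byte rate = 16,000 × 2 × 6 = 192,000 bytes/s.
After 1.6:1 compression, effective rate ≈ 120000 bytes/s.
Capacity = 1 × 1,048,576 = 1,048,576 bytes.
1,048,576 / effective rate ≈ 8.74 s → 8 seconds.

8 seconds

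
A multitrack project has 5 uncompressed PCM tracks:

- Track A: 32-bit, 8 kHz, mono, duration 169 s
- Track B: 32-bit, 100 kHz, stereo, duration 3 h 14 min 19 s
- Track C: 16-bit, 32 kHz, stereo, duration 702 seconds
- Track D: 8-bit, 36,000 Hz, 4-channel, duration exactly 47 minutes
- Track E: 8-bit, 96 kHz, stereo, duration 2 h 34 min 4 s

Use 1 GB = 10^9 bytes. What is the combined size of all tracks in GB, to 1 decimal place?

Track A: 8,000 × 169 × 4 × 1 = 5,408,000 bytes.
Track B: 3 h 14 min 19 s = 11,659 s; 100,000 × 11,659 × 4 × 2 = 9,327,200,000 bytes.
Track C: 32,000 × 702 × 2 × 2 = 89,856,000 bytes.
Track D: exactly 47 minutes = 2,820 s; 36,000 × 2,820 × 1 × 4 = 406,080,000 bytes.
Track E: 2 h 34 min 4 s = 9,244 s; 96,000 × 9,244 × 1 × 2 = 1,774,848,000 bytes.
Total = 11,603,392,000 bytes = 11.6 GB.

11.6 GB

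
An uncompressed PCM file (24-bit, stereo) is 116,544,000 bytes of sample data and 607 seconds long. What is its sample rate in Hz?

Bytes = sample_rate × seconds × bytes_per_sample × channels.
sample_rate = 116,544,000 / (607 × 3 × 2) = 116,544,000 / 3,642 = 32,000 Hz.

32,000 Hz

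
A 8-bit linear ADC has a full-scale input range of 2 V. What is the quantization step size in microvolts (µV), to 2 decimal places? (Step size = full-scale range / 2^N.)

2 V / 2^8 = 2 / 256 V = 7812.50 µV.

7812.50 µV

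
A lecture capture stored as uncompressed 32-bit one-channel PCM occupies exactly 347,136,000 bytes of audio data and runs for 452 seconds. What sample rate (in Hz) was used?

Bytes = sample_rate × seconds × bytes_per_sample × channels.
sample_rate = 347,136,000 / (452 × 4 × 1) = 347,136,000 / 1,808 = 192,000 Hz.

192,000 Hz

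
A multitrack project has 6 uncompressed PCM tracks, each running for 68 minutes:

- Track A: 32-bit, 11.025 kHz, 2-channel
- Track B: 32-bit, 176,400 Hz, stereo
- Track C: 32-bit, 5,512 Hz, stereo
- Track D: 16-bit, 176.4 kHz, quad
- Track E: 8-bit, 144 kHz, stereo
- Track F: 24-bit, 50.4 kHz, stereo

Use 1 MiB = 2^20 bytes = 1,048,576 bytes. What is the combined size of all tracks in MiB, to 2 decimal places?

68 minutes = 4,080 s.
Track A: 11,025 × 4,080 × 4 × 2 = 359,856,000 bytes.
Track B: 176,400 × 4,080 × 4 × 2 = 5,757,696,000 bytes.
Track C: 5,512 × 4,080 × 4 × 2 = 179,911,680 bytes.
Track D: 176,400 × 4,080 × 2 × 4 = 5,757,696,000 bytes.
Track E: 144,000 × 4,080 × 1 × 2 = 1,175,040,000 bytes.
Track F: 50,400 × 4,080 × 3 × 2 = 1,233,792,000 bytes.
Total = 14,463,991,680 bytes = 13793.94 MiB.

13793.94 MiB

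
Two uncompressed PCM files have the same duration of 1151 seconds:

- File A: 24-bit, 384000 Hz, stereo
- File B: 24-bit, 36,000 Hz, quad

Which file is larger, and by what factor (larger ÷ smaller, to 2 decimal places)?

File A: 384,000 × 3 × 2 = 2,304,000 bytes/s.
File B: 36,000 × 3 × 4 = 432,000 bytes/s.
File A is larger; ratio = 2,651,904,000 / 497,232,000 = 5.33.

File A, by a factor of 5.33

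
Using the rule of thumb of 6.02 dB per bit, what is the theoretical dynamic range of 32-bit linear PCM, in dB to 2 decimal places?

32 × 6.02 = 192.64 dB.

192.64 dB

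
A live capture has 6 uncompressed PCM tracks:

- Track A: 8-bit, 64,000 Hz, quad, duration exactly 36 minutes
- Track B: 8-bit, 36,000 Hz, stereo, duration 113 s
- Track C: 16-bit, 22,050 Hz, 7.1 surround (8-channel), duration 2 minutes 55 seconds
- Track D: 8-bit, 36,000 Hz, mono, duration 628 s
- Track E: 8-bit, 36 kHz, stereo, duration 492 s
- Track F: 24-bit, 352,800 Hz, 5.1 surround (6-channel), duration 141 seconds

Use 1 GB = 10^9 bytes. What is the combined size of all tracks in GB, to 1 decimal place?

1.6 GB

Track A: exactly 36 minutes = 2,160 s; 64,000 × 2,160 × 1 × 4 = 552,960,000 bytes.
Track B: 36,000 × 113 × 1 × 2 = 8,136,000 bytes.
Track C: 2 minutes 55 seconds = 175 s; 22,050 × 175 × 2 × 8 = 61,740,000 bytes.
Track D: 36,000 × 628 × 1 × 1 = 22,608,000 bytes.
Track E: 36,000 × 492 × 1 × 2 = 35,424,000 bytes.
Track F: 352,800 × 141 × 3 × 6 = 895,406,400 bytes.
Total = 1,576,274,400 bytes = 1.6 GB.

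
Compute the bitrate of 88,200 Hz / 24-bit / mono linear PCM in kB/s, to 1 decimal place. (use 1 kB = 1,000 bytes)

Bit rate = 88,200 × 24 × 1 = 2,116,800 bits/s.
2,116,800 / 8 = 264,600 B/s = 264.6 kB/s.

264.6 kB/s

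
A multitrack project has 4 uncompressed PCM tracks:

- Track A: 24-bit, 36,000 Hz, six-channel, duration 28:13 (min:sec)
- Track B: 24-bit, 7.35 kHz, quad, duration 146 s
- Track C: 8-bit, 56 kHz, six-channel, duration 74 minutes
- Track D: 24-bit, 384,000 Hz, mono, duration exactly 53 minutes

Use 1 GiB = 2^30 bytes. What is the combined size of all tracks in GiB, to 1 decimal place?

Track A: 28:13 (min:sec) = 1,693 s; 36,000 × 1,693 × 3 × 6 = 1,097,064,000 bytes.
Track B: 7,350 × 146 × 3 × 4 = 12,877,200 bytes.
Track C: 74 minutes = 4,440 s; 56,000 × 4,440 × 1 × 6 = 1,491,840,000 bytes.
Track D: exactly 53 minutes = 3,180 s; 384,000 × 3,180 × 3 × 1 = 3,663,360,000 bytes.
Total = 6,265,141,200 bytes = 5.8 GiB.

5.8 GiB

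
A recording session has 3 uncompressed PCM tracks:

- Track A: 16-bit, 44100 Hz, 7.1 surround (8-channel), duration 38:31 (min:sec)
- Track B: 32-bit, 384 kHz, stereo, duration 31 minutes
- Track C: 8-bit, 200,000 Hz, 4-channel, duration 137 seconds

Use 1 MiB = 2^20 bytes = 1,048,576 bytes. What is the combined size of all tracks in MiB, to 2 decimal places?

7108.84 MiB

Track A: 38:31 (min:sec) = 2,311 s; 44,100 × 2,311 × 2 × 8 = 1,630,641,600 bytes.
Track B: 31 minutes = 1,860 s; 384,000 × 1,860 × 4 × 2 = 5,713,920,000 bytes.
Track C: 200,000 × 137 × 1 × 4 = 109,600,000 bytes.
Total = 7,454,161,600 bytes = 7108.84 MiB.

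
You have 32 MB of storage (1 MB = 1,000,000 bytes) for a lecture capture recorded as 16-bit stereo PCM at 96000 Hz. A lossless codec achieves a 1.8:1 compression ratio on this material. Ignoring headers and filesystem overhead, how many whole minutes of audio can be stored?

Uncompressed byte rate = 96,000 × 2 × 2 = 384,000 bytes/s.
After 1.8:1 compression, effective rate ≈ 213333.33 bytes/s.
Capacity = 32 × 1,000,000 = 32,000,000 bytes.
32,000,000 / effective rate ≈ 150 s → 2 minutes.

2 minutes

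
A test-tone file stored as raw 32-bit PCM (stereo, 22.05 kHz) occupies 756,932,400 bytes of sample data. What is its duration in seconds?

4,291 seconds

Byte rate = 22,050 × 4 × 2 = 176,400 bytes/s.
Duration = 756,932,400 / 176,400 = 4,291 s.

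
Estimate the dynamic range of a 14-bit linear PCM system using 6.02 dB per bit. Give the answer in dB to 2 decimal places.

84.28 dB

14 × 6.02 = 84.28 dB.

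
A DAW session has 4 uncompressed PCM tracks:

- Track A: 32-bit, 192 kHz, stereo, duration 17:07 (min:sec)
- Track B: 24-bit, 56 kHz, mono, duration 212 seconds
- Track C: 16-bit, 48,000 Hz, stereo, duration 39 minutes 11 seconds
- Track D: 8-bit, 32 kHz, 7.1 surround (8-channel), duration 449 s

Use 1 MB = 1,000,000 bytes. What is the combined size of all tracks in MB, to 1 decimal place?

2179.4 MB

Track A: 17:07 (min:sec) = 1,027 s; 192,000 × 1,027 × 4 × 2 = 1,577,472,000 bytes.
Track B: 56,000 × 212 × 3 × 1 = 35,616,000 bytes.
Track C: 39 minutes 11 seconds = 2,351 s; 48,000 × 2,351 × 2 × 2 = 451,392,000 bytes.
Track D: 32,000 × 449 × 1 × 8 = 114,944,000 bytes.
Total = 2,179,424,000 bytes = 2179.4 MB.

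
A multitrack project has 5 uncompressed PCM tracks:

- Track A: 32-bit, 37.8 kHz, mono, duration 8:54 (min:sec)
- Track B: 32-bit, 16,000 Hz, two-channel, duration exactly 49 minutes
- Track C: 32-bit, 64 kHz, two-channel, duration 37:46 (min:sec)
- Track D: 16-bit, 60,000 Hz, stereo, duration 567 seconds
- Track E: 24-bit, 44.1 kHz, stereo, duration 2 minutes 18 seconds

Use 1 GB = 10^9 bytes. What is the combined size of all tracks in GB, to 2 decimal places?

1.79 GB

Track A: 8:54 (min:sec) = 534 s; 37,800 × 534 × 4 × 1 = 80,740,800 bytes.
Track B: exactly 49 minutes = 2,940 s; 16,000 × 2,940 × 4 × 2 = 376,320,000 bytes.
Track C: 37:46 (min:sec) = 2,266 s; 64,000 × 2,266 × 4 × 2 = 1,160,192,000 bytes.
Track D: 60,000 × 567 × 2 × 2 = 136,080,000 bytes.
Track E: 2 minutes 18 seconds = 138 s; 44,100 × 138 × 3 × 2 = 36,514,800 bytes.
Total = 1,789,847,600 bytes = 1.79 GB.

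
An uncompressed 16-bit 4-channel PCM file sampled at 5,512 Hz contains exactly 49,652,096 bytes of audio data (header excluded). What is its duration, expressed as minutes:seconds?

Byte rate = 5,512 × 2 × 4 = 44,096 bytes/s.
Duration = 49,652,096 / 44,096 = 1,126 s.
1,126 s = 18:46.

18:46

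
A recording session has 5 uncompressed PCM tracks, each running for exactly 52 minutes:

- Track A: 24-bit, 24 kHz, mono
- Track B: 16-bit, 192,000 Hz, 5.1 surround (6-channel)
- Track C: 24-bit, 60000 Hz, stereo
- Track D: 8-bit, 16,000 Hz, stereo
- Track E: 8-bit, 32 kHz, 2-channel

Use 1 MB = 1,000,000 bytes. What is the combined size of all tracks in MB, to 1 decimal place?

8835.8 MB

exactly 52 minutes = 3,120 s.
Track A: 24,000 × 3,120 × 3 × 1 = 224,640,000 bytes.
Track B: 192,000 × 3,120 × 2 × 6 = 7,188,480,000 bytes.
Track C: 60,000 × 3,120 × 3 × 2 = 1,123,200,000 bytes.
Track D: 16,000 × 3,120 × 1 × 2 = 99,840,000 bytes.
Track E: 32,000 × 3,120 × 1 × 2 = 199,680,000 bytes.
Total = 8,835,840,000 bytes = 8835.8 MB.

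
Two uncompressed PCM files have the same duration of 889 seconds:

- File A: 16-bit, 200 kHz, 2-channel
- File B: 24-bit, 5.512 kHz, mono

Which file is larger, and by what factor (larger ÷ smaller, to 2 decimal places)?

File A: 200,000 × 2 × 2 = 800,000 bytes/s.
File B: 5,512 × 3 × 1 = 16,536 bytes/s.
File A is larger; ratio = 711,200,000 / 14,700,504 = 48.38.

File A, by a factor of 48.38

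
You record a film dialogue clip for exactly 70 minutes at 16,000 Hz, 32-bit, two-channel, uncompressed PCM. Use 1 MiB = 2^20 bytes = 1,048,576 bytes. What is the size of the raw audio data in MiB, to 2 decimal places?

512.70 MiB

Duration = exactly 70 minutes = 4,200 s.
Bytes = 16,000 samples/s × 4,200 s × 4 bytes/sample × 2 ch = 537,600,000 bytes.
537,600,000 / 1,048,576 = 512.70 MiB.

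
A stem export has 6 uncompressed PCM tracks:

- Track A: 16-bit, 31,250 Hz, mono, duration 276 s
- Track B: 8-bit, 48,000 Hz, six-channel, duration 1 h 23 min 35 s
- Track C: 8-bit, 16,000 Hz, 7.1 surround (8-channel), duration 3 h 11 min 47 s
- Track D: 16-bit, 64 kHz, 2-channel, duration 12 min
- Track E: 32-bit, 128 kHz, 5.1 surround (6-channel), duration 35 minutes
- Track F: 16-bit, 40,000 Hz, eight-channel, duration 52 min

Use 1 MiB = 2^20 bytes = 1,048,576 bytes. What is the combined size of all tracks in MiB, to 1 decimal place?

Track A: 31,250 × 276 × 2 × 1 = 17,250,000 bytes.
Track B: 1 h 23 min 35 s = 5,015 s; 48,000 × 5,015 × 1 × 6 = 1,444,320,000 bytes.
Track C: 3 h 11 min 47 s = 11,507 s; 16,000 × 11,507 × 1 × 8 = 1,472,896,000 bytes.
Track D: 12 min = 720 s; 64,000 × 720 × 2 × 2 = 184,320,000 bytes.
Track E: 35 minutes = 2,100 s; 128,000 × 2,100 × 4 × 6 = 6,451,200,000 bytes.
Track F: 52 min = 3,120 s; 40,000 × 3,120 × 2 × 8 = 1,996,800,000 bytes.
Total = 11,566,786,000 bytes = 11030.9 MiB.

11030.9 MiB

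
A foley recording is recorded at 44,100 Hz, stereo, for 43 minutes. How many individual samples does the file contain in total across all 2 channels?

227,556,000 samples

43 minutes = 2,580 s.
44,100 × 2,580 s × 2 ch = 227,556,000 samples.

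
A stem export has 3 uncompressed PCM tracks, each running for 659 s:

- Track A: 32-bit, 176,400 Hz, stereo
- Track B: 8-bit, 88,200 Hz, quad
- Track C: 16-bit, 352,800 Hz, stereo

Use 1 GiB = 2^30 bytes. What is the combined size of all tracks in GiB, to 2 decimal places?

Track A: 176,400 × 659 × 4 × 2 = 929,980,800 bytes.
Track B: 88,200 × 659 × 1 × 4 = 232,495,200 bytes.
Track C: 352,800 × 659 × 2 × 2 = 929,980,800 bytes.
Total = 2,092,456,800 bytes = 1.95 GiB.

1.95 GiB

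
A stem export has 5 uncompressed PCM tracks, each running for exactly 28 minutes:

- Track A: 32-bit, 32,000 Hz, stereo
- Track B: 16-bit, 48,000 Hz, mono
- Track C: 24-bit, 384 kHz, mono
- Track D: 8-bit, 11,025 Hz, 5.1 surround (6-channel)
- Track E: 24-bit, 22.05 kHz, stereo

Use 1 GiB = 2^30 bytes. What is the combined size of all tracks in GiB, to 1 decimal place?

exactly 28 minutes = 1,680 s.
Track A: 32,000 × 1,680 × 4 × 2 = 430,080,000 bytes.
Track B: 48,000 × 1,680 × 2 × 1 = 161,280,000 bytes.
Track C: 384,000 × 1,680 × 3 × 1 = 1,935,360,000 bytes.
Track D: 11,025 × 1,680 × 1 × 6 = 111,132,000 bytes.
Track E: 22,050 × 1,680 × 3 × 2 = 222,264,000 bytes.
Total = 2,860,116,000 bytes = 2.7 GiB.

2.7 GiB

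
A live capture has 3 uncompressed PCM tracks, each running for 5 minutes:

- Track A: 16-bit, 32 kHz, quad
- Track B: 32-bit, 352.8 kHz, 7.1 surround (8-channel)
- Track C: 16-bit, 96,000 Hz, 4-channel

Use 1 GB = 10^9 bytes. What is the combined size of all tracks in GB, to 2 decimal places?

5 minutes = 300 s.
Track A: 32,000 × 300 × 2 × 4 = 76,800,000 bytes.
Track B: 352,800 × 300 × 4 × 8 = 3,386,880,000 bytes.
Track C: 96,000 × 300 × 2 × 4 = 230,400,000 bytes.
Total = 3,694,080,000 bytes = 3.69 GB.

3.69 GB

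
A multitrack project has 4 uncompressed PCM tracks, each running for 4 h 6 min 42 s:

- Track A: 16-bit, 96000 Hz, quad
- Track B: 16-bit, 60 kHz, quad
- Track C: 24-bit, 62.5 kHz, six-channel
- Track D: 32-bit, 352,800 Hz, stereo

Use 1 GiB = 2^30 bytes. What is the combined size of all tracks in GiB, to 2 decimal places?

71.62 GiB

4 h 6 min 42 s = 14,802 s.
Track A: 96,000 × 14,802 × 2 × 4 = 11,367,936,000 bytes.
Track B: 60,000 × 14,802 × 2 × 4 = 7,104,960,000 bytes.
Track C: 62,500 × 14,802 × 3 × 6 = 16,652,250,000 bytes.
Track D: 352,800 × 14,802 × 4 × 2 = 41,777,164,800 bytes.
Total = 76,902,310,800 bytes = 71.62 GiB.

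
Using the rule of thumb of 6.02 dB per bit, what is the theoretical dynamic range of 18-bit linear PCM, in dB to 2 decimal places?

108.36 dB

18 × 6.02 = 108.36 dB.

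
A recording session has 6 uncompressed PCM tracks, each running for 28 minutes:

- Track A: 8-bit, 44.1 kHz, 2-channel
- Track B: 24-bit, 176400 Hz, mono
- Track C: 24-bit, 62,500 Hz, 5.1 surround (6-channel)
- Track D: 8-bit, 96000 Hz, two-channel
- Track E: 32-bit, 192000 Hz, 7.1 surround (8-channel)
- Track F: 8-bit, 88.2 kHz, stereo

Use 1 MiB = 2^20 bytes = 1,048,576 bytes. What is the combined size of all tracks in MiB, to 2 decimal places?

28 minutes = 1,680 s.
Track A: 44,100 × 1,680 × 1 × 2 = 148,176,000 bytes.
Track B: 176,400 × 1,680 × 3 × 1 = 889,056,000 bytes.
Track C: 62,500 × 1,680 × 3 × 6 = 1,890,000,000 bytes.
Track D: 96,000 × 1,680 × 1 × 2 = 322,560,000 bytes.
Track E: 192,000 × 1,680 × 4 × 8 = 10,321,920,000 bytes.
Track F: 88,200 × 1,680 × 1 × 2 = 296,352,000 bytes.
Total = 13,868,064,000 bytes = 13225.62 MiB.

13225.62 MiB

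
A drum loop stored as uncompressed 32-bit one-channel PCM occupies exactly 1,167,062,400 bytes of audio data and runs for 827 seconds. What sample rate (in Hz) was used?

Bytes = sample_rate × seconds × bytes_per_sample × channels.
sample_rate = 1,167,062,400 / (827 × 4 × 1) = 1,167,062,400 / 3,308 = 352,800 Hz.

352,800 Hz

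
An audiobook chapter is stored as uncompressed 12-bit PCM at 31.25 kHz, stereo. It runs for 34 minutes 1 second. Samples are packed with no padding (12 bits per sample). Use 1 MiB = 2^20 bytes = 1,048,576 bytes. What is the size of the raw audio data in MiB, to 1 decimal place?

Duration = 34 minutes 1 second = 2,041 s.
Bits = 31,250 × 2,041 × 12 × 2 = 1,530,750,000 bits = 191,343,750 bytes.
191,343,750 / 1,048,576 = 182.5 MiB.

182.5 MiB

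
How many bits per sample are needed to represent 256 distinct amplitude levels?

log2(256) = 8.

8 bits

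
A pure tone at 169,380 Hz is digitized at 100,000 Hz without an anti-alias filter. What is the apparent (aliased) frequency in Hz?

30,620 Hz

Nyquist = 100,000/2 = 50,000 Hz; 169,380 Hz exceeds it.
Alias = |169,380 − 2×100,000| = |169,380 − 200,000| = 30,620 Hz.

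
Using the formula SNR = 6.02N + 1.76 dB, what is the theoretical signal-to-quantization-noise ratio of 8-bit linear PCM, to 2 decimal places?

49.92 dB

6.02 × 8 + 1.76 = 49.92 dB.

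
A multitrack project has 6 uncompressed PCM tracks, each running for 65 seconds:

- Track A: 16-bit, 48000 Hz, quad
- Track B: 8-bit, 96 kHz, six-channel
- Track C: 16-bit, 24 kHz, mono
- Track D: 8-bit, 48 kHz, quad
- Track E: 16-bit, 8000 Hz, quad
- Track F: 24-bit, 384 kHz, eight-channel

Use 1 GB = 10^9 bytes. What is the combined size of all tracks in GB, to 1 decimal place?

0.7 GB

Track A: 48,000 × 65 × 2 × 4 = 24,960,000 bytes.
Track B: 96,000 × 65 × 1 × 6 = 37,440,000 bytes.
Track C: 24,000 × 65 × 2 × 1 = 3,120,000 bytes.
Track D: 48,000 × 65 × 1 × 4 = 12,480,000 bytes.
Track E: 8,000 × 65 × 2 × 4 = 4,160,000 bytes.
Track F: 384,000 × 65 × 3 × 8 = 599,040,000 bytes.
Total = 681,200,000 bytes = 0.7 GB.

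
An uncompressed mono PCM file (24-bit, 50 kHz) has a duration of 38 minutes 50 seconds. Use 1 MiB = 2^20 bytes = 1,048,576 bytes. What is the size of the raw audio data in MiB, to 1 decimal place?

Duration = 38 minutes 50 seconds = 2,330 s.
Bytes = 50,000 samples/s × 2,330 s × 3 bytes/sample × 1 ch = 349,500,000 bytes.
349,500,000 / 1,048,576 = 333.3 MiB.

333.3 MiB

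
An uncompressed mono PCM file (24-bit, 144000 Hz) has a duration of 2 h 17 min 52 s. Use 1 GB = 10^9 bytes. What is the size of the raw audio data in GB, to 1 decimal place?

3.6 GB

Duration = 2 h 17 min 52 s = 8,272 s.
Bytes = 144,000 samples/s × 8,272 s × 3 bytes/sample × 1 ch = 3,573,504,000 bytes.
3,573,504,000 / 1,000,000,000 = 3.6 GB.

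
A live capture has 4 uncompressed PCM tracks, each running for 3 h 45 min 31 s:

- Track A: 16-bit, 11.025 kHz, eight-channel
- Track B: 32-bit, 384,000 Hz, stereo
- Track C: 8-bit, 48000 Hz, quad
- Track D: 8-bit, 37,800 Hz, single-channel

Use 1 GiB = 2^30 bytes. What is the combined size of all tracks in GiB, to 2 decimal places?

3 h 45 min 31 s = 13,531 s.
Track A: 11,025 × 13,531 × 2 × 8 = 2,386,868,400 bytes.
Track B: 384,000 × 13,531 × 4 × 2 = 41,567,232,000 bytes.
Track C: 48,000 × 13,531 × 1 × 4 = 2,597,952,000 bytes.
Track D: 37,800 × 13,531 × 1 × 1 = 511,471,800 bytes.
Total = 47,063,524,200 bytes = 43.83 GiB.

43.83 GiB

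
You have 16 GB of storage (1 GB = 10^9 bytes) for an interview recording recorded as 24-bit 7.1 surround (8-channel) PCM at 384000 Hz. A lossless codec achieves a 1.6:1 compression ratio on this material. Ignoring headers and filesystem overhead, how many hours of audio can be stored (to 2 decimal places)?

0.77 hours

Uncompressed byte rate = 384,000 × 3 × 8 = 9,216,000 bytes/s.
After 1.6:1 compression, effective rate ≈ 5760000 bytes/s.
Capacity = 16 × 1,000,000,000 = 16,000,000,000 bytes.
16,000,000,000 / effective rate ≈ 2777.78 s → 0.77 hours.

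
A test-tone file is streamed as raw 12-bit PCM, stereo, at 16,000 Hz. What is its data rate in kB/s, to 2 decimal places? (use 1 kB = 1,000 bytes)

Bit rate = 16,000 × 12 × 2 = 384,000 bits/s.
384,000 / 8 = 48,000 B/s = 48.00 kB/s.

48.00 kB/s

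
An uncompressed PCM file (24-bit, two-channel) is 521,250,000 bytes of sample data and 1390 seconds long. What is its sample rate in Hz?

Bytes = sample_rate × seconds × bytes_per_sample × channels.
sample_rate = 521,250,000 / (1,390 × 3 × 2) = 521,250,000 / 8,340 = 62,500 Hz.

62,500 Hz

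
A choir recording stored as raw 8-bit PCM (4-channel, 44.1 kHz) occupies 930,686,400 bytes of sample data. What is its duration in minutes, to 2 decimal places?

87.93 minutes

Byte rate = 44,100 × 1 × 4 = 176,400 bytes/s.
Duration = 930,686,400 / 176,400 = 5,276 s.
5,276 s / 60 = 87.93 minutes.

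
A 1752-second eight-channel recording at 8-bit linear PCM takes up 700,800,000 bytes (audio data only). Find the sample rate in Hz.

50,000 Hz

Bytes = sample_rate × seconds × bytes_per_sample × channels.
sample_rate = 700,800,000 / (1,752 × 1 × 8) = 700,800,000 / 14,016 = 50,000 Hz.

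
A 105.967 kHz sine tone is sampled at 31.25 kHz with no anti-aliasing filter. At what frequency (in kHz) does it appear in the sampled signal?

Nyquist = 31,250/2 = 15,625 Hz; 105,967 Hz exceeds it.
Alias = |105,967 − 3×31,250| = |105,967 − 93,750| = 12,217 Hz = 12.217 kHz.

12.217 kHz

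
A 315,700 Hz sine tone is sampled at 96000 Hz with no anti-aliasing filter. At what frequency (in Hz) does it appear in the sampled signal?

Nyquist = 96,000/2 = 48,000 Hz; 315,700 Hz exceeds it.
Alias = |315,700 − 3×96,000| = |315,700 − 288,000| = 27,700 Hz.

27,700 Hz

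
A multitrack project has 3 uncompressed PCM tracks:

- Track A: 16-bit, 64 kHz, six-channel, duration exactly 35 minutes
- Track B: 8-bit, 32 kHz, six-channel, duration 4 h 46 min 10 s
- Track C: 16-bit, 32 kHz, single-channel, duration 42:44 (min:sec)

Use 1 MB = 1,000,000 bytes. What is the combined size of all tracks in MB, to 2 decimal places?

Track A: exactly 35 minutes = 2,100 s; 64,000 × 2,100 × 2 × 6 = 1,612,800,000 bytes.
Track B: 4 h 46 min 10 s = 17,170 s; 32,000 × 17,170 × 1 × 6 = 3,296,640,000 bytes.
Track C: 42:44 (min:sec) = 2,564 s; 32,000 × 2,564 × 2 × 1 = 164,096,000 bytes.
Total = 5,073,536,000 bytes = 5073.54 MB.

5073.54 MB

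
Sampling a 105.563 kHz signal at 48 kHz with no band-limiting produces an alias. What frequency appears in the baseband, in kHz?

Nyquist = 48,000/2 = 24,000 Hz; 105,563 Hz exceeds it.
Alias = |105,563 − 2×48,000| = |105,563 − 96,000| = 9,563 Hz = 9.563 kHz.

9.563 kHz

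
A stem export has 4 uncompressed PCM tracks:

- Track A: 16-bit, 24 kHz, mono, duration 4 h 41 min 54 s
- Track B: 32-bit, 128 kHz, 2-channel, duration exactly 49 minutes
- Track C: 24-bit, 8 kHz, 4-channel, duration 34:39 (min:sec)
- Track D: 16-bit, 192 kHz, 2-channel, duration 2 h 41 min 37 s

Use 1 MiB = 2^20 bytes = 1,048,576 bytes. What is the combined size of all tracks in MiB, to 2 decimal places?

10937.99 MiB

Track A: 4 h 41 min 54 s = 16,914 s; 24,000 × 16,914 × 2 × 1 = 811,872,000 bytes.
Track B: exactly 49 minutes = 2,940 s; 128,000 × 2,940 × 4 × 2 = 3,010,560,000 bytes.
Track C: 34:39 (min:sec) = 2,079 s; 8,000 × 2,079 × 3 × 4 = 199,584,000 bytes.
Track D: 2 h 41 min 37 s = 9,697 s; 192,000 × 9,697 × 2 × 2 = 7,447,296,000 bytes.
Total = 11,469,312,000 bytes = 10937.99 MiB.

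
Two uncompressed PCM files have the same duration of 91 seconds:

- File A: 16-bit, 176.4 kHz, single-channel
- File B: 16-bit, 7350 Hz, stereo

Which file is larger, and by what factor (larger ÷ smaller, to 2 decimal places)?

File A, by a factor of 12.00

File A: 176,400 × 2 × 1 = 352,800 bytes/s.
File B: 7,350 × 2 × 2 = 29,400 bytes/s.
File A is larger; ratio = 32,104,800 / 2,675,400 = 12.00.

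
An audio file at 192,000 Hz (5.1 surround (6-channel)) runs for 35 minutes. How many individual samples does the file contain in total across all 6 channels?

35 minutes = 2,100 s.
192,000 × 2,100 s × 6 ch = 2,419,200,000 samples.

2,419,200,000 samples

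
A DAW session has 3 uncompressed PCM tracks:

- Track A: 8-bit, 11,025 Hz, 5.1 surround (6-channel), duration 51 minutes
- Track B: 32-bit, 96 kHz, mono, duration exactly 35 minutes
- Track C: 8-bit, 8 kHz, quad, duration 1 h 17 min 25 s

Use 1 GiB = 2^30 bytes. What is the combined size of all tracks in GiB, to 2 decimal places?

Track A: 51 minutes = 3,060 s; 11,025 × 3,060 × 1 × 6 = 202,419,000 bytes.
Track B: exactly 35 minutes = 2,100 s; 96,000 × 2,100 × 4 × 1 = 806,400,000 bytes.
Track C: 1 h 17 min 25 s = 4,645 s; 8,000 × 4,645 × 1 × 4 = 148,640,000 bytes.
Total = 1,157,459,000 bytes = 1.08 GiB.

1.08 GiB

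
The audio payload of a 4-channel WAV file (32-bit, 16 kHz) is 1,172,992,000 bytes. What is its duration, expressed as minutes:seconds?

Byte rate = 16,000 × 4 × 4 = 256,000 bytes/s.
Duration = 1,172,992,000 / 256,000 = 4,582 s.
4,582 s = 76:22.

76:22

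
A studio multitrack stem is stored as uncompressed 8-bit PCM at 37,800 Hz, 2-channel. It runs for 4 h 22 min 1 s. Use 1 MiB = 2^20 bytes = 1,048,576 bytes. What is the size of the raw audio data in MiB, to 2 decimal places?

1133.45 MiB

Duration = 4 h 22 min 1 s = 15,721 s.
Bytes = 37,800 samples/s × 15,721 s × 1 bytes/sample × 2 ch = 1,188,507,600 bytes.
1,188,507,600 / 1,048,576 = 1133.45 MiB.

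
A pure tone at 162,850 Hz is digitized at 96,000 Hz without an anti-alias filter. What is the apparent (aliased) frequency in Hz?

29,150 Hz

Nyquist = 96,000/2 = 48,000 Hz; 162,850 Hz exceeds it.
Alias = |162,850 − 2×96,000| = |162,850 − 192,000| = 29,150 Hz.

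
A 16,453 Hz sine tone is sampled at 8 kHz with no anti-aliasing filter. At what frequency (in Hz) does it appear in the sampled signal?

Nyquist = 8,000/2 = 4,000 Hz; 16,453 Hz exceeds it.
Alias = |16,453 − 2×8,000| = |16,453 − 16,000| = 453 Hz.

453 Hz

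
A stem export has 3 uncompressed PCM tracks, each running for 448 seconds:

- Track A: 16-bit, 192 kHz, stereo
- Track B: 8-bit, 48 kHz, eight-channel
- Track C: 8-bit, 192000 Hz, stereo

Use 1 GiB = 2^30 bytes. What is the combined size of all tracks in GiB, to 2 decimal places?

Track A: 192,000 × 448 × 2 × 2 = 344,064,000 bytes.
Track B: 48,000 × 448 × 1 × 8 = 172,032,000 bytes.
Track C: 192,000 × 448 × 1 × 2 = 172,032,000 bytes.
Total = 688,128,000 bytes = 0.64 GiB.

0.64 GiB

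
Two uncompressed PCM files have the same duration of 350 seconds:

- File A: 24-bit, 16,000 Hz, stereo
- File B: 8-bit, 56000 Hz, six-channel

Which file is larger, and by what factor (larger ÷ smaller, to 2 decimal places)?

File A: 16,000 × 3 × 2 = 96,000 bytes/s.
File B: 56,000 × 1 × 6 = 336,000 bytes/s.
File B is larger; ratio = 117,600,000 / 33,600,000 = 3.50.

File B, by a factor of 3.50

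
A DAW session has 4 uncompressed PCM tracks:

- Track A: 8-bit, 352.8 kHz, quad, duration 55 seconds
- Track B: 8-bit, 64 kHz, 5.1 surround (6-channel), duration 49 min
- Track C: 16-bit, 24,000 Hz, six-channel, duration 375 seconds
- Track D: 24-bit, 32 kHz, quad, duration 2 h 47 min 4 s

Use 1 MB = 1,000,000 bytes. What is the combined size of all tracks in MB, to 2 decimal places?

Track A: 352,800 × 55 × 1 × 4 = 77,616,000 bytes.
Track B: 49 min = 2,940 s; 64,000 × 2,940 × 1 × 6 = 1,128,960,000 bytes.
Track C: 24,000 × 375 × 2 × 6 = 108,000,000 bytes.
Track D: 2 h 47 min 4 s = 10,024 s; 32,000 × 10,024 × 3 × 4 = 3,849,216,000 bytes.
Total = 5,163,792,000 bytes = 5163.79 MB.

5163.79 MB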